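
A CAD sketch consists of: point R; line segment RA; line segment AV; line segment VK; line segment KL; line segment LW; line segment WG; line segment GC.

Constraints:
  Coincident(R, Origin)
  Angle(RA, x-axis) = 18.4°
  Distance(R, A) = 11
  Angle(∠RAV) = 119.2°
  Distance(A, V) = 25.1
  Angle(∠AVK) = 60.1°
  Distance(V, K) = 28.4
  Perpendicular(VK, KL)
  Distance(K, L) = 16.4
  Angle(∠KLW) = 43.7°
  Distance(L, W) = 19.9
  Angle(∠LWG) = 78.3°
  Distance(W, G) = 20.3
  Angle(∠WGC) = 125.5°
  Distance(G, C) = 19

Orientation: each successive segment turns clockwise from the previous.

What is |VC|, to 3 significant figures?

49.4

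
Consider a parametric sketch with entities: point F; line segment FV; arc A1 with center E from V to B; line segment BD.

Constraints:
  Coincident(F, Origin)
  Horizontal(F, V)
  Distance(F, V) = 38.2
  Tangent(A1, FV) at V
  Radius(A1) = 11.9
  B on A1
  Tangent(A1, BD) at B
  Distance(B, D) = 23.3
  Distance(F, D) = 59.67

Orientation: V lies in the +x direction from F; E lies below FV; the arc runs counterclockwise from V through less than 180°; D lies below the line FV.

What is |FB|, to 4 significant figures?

36.52

F is at the origin; FV is horizontal with |FV| = 38.2 and V on the +x side, so V = (38.20, 0.000). A1 meets FV tangentially, so EV is at right angles to FV, so E = V + (0, -11.9) = (38.20, -11.90). Since EB ⟂ BD (tangency), |ED| = √(11.9² + 23.3²) = 26.16 regardless of where B sits on A1. So D lies on both circle(F, 59.67) and circle(E, 26.16); the below-FV intersection is D = (47.24, -36.45). B is the foot of the tangent from D: B = (30.13, -20.64).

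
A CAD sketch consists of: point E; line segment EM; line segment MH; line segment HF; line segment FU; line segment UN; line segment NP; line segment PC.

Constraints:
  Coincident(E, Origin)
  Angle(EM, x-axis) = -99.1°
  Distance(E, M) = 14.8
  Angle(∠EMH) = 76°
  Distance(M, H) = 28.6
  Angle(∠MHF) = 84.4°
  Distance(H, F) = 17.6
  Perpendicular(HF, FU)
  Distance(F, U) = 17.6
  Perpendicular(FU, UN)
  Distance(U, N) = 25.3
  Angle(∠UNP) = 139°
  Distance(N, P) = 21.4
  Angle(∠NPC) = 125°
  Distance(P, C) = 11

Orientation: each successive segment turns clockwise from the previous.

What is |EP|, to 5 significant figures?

45.217

The perpendicularity gives UN at right angles to FU, so UN runs at -118.70°; with |UN| = 25.3, N = (-16.908, -18.599). ∠UNP = 139.0° gives NP at -159.70° from the x-axis; with |NP| = 21.4, P = (-36.978, -26.023). Then |EP| = |P − E| = 45.217.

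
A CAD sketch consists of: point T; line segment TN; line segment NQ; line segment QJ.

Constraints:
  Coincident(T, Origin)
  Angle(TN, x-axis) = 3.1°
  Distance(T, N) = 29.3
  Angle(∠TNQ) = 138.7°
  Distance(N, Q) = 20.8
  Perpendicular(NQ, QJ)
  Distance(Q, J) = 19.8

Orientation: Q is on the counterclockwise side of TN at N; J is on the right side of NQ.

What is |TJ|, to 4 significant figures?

58.01

T is at the origin; TN runs at 3.1° with length 29.3, so N = 29.3·(cos 3.1°, sin 3.1°) = (29.26, 1.585). ∠TNQ = 138.7°, so NQ runs at 3.1° + (180° − 138.7°) = 44.40° from the x-axis; with |NQ| = 20.8, Q = N + 20.8·(cos 44.40°, sin 44.40°) = (44.12, 16.14). NQ is perpendicular to QJ; with |QJ| = 19.8 on the right of NQ, J = Q + 19.8·(0.6997, -0.7145) = (57.97, 1.991). Then |TJ| = |J − T| = 58.01.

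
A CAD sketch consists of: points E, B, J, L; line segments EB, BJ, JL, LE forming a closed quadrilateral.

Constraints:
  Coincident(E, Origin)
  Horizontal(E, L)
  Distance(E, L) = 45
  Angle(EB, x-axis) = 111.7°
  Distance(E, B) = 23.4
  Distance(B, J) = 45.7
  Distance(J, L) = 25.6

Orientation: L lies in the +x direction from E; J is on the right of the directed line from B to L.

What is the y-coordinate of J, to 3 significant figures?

-11.9

E is at the origin; EL is horizontal with |EL| = 45.0 and L in +x, so L = (45.0, 0). EB runs at 111.7° with |EB| = 23.4, so B = (-8.65, 21.7). J is determined by |BJ| = 45.7 and |JL| = 25.6 together: it lies at the intersection of circle(B, 45.7) and circle(L, 25.6). With |BL| = 57.9, the foot of the radical line on BL is 41.3 from B and the perpendicular offset is √(45.7² − 41.3²) = 19.5. Taking the right-of-BL solution: J = (22.3, -11.9).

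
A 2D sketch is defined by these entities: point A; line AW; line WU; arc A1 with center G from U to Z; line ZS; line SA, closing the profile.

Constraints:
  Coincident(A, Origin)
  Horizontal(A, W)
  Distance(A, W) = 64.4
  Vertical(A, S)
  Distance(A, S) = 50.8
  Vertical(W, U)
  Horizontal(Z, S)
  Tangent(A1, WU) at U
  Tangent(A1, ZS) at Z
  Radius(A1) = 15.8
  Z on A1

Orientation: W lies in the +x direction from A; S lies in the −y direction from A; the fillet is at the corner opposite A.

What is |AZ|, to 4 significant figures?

70.30

A is at the origin; A and W share the same y with |AW| = 64.4 and W on the +x side, so W = (64.40, 0.000). AS is vertical with |AS| = 50.8 and S on the −y side, so S = (0.000, -50.80). The virtual corner opposite A is at (64.40, -50.80). Since A1 is tangent to WU there, GU ⟂ WU and since A1 is tangent to ZS there, GZ ⟂ ZS, with radius 15.8, so the center G sits 15.8 in from both sides at G = (48.60, -35.00). That places the tangent points at U = (64.40, -35.00) on WU and Z = (48.60, -50.80) on ZS. Then |AZ| = |Z − A| = 70.30.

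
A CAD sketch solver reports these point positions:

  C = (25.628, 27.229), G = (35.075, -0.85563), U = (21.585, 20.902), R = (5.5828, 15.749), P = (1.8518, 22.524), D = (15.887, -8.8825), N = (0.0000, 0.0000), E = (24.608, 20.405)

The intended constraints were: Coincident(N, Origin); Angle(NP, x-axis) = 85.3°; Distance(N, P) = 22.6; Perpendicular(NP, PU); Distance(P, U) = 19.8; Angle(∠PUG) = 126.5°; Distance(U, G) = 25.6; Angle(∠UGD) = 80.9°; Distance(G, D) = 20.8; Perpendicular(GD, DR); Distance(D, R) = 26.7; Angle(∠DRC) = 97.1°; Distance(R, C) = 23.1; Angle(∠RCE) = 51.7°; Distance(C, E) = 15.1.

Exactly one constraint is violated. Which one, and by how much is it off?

Distance(C, E) = 15.1 — off by 8.20.

N = (0.00, 0.00) ✓; NP at 85.30° ✓; |NP| = 22.60 ✓; ∠(NP, PU) = 90.00° ✓; |PU| = 19.80 ✓; ∠PUG = 126.5° ✓; |UG| = 25.60 ✓; ∠UGD = 80.90° ✓; |GD| = 20.80 ✓; ∠(GD, DR) = 90.00° ✓; |DR| = 26.70 ✓; ∠DRC = 97.10° ✓; |RC| = 23.10 ✓; ∠RCE = 51.70° ✓; |CE| = 6.900 ✗.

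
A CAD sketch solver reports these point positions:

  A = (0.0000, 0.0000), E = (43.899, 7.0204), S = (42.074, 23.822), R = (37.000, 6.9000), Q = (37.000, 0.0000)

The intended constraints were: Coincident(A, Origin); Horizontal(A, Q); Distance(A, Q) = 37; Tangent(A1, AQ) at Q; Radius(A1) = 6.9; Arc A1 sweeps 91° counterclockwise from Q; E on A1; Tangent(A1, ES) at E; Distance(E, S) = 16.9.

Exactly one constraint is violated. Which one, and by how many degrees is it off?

Tangent(A1, ES) at E — off by 5.20°.

A = (0.00, 0.00) ✓; A.y = 0.00, Q.y = 0.00 ✓; |AQ| = 37.00 ✓; ∠(RQ, QA) = 90.00° ✓; |RQ| = 6.900 ✓; bearing(R→E) − bearing(R→Q) = 91.00° ✓; |RE| = 6.900 ✓; ∠(RE, ES) = 84.80° ✗; |ES| = 16.90 ✓.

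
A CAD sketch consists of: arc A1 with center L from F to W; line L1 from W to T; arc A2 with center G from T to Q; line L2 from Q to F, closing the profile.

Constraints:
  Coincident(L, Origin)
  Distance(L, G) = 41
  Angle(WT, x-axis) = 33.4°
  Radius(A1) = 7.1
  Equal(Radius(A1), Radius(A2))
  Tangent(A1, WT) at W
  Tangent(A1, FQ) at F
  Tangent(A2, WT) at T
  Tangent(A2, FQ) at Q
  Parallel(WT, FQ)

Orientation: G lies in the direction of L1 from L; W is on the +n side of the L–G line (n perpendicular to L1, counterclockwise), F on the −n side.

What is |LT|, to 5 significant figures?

41.610

The slot axis is L1's direction at 33.4°, so u = (cos 33.4°, sin 33.4°) = (0.83485, 0.55048) and n = (−sin 33.4°, cos 33.4°) = (-0.55048, 0.83485). L is at the origin and G lies 41.0 along u from L, so G = 41.0·u = (34.229, 22.570). Tangency of A1 to both parallel lines with radius 7.1 puts W and F at L ± 7.1·n: W = (-3.9084, 5.9274), F = (3.9084, -5.9274). Equal radii place T and Q the same way about G: T = G + 7.1·n = (30.320, 28.497), Q = G − 7.1·n = (38.137, 16.642). Then |LT| = |T − L| = 41.610.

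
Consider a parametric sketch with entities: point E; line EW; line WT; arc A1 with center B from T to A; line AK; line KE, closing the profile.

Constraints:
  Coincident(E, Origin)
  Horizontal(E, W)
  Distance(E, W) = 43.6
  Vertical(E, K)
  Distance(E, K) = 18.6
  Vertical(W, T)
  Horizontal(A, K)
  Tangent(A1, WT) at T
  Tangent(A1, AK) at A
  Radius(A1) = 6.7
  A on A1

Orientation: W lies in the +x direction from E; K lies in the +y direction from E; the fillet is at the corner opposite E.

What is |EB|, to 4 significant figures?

38.77

E is at the origin; E and W share the same y with |EW| = 43.6 and W on the +x side, so W = (43.60, 0.000). EK is vertical with |EK| = 18.6 and K on the +y side, so K = (0.000, 18.60). The virtual corner opposite E is at (43.60, 18.60). The tangent condition forces BT to be normal to WT and A1 meets AK tangentially, so BA is at right angles to AK, with radius 6.7, so the center B sits 6.7 in from both sides at B = (36.90, 11.90). Then |EB| = |B − E| = 38.77.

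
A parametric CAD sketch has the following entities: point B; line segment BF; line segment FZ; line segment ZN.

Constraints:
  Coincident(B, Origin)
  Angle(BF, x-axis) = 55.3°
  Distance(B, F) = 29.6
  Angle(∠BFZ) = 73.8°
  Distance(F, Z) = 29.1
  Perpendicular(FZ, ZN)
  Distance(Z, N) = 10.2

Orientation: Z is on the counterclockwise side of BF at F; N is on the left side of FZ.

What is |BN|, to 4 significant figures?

27.69

∠BFZ = 73.8°, so FZ runs at 55.3° + (180° − 73.8°) = 161.5° from the x-axis; with |FZ| = 29.1, Z = F + 29.1·(cos 161.5°, sin 161.5°) = (-10.75, 33.57). The perpendicularity gives ZN at right angles to FZ; with |ZN| = 10.2 on the left of FZ, N = Z + 10.2·(-0.3173, -0.9483) = (-13.98, 23.90). Then |BN| = |N − B| = 27.69.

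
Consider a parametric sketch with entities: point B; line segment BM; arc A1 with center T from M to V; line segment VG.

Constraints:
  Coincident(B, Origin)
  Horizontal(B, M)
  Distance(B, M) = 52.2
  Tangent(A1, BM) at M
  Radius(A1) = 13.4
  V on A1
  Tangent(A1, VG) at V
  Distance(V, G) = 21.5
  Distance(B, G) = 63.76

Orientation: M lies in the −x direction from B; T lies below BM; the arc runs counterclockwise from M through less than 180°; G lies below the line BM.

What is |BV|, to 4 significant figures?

66.58

Checks: |TV| = 13.40 ✓; ∠(TV, VG) = 90.00° ✓; |VG| = 21.50 ✓; |BG| = 63.76 ✓.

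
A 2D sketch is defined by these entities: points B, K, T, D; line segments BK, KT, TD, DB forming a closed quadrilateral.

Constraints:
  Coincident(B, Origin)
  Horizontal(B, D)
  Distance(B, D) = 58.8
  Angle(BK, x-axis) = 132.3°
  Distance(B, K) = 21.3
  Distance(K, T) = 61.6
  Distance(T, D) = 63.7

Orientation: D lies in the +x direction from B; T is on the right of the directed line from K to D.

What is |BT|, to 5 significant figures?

42.054

B is at the origin; BD is horizontal with |BD| = 58.8 and D in +x, so D = (58.8, 0). BK runs at 132.3° with |BK| = 21.3, so K = (-14.335, 15.754). T is determined by |KT| = 61.6 and |TD| = 63.7 together: it lies at the intersection of circle(K, 61.6) and circle(D, 63.7). With |KD| = 74.813, the foot of the radical line on KD is 35.648 from K and the perpendicular offset is √(61.6² − 35.648²) = 50.237. Taking the right-of-KD solution: T = (9.9342, -40.863).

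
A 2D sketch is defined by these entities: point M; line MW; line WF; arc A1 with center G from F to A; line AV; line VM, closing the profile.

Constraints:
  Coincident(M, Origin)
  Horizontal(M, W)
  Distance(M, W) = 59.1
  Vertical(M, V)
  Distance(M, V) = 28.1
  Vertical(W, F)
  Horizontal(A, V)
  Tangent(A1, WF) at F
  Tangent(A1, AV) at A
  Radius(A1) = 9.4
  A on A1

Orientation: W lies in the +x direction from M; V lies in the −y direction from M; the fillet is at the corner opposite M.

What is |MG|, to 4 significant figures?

53.10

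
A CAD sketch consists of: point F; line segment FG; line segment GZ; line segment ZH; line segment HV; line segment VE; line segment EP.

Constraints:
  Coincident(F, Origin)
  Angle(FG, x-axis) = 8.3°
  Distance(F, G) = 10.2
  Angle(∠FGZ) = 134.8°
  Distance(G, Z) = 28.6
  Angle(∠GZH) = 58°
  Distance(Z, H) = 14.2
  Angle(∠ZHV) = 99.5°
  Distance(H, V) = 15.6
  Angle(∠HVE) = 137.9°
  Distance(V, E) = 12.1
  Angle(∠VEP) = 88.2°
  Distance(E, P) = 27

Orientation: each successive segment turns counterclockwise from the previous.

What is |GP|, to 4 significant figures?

30.54

F is at the origin; FG runs at 8.3° with length 10.2, so G = (10.09, 1.472). ∠FGZ = 134.8° gives GZ at 53.50° from the x-axis; with |GZ| = 28.6, Z = (27.11, 24.46). ∠GZH = 58.0° gives ZH at 175.5° from the x-axis; with |ZH| = 14.2, H = (12.95, 25.58). ∠ZHV = 99.5° gives HV at -104.0° from the x-axis; with |HV| = 15.6, V = (9.175, 10.44). ∠HVE = 137.9° gives VE at -61.90° from the x-axis; with |VE| = 12.1, E = (14.87, -0.2335). ∠VEP = 88.2° gives EP at 29.90° from the x-axis; with |EP| = 27.0, P = (38.28, 13.23). Then |GP| = |P − G| = 30.54.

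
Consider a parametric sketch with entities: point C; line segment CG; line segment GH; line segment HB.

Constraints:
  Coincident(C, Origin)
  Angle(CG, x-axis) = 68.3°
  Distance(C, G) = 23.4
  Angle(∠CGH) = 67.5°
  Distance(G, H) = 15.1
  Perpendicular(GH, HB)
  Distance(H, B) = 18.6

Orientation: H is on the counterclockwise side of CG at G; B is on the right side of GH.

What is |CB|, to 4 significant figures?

40.69

∠CGH = 67.5°, so GH runs at 68.3° + (180° − 67.5°) = 180.8° from the x-axis; with |GH| = 15.1, H = G + 15.1·(cos 180.8°, sin 180.8°) = (-6.446, 21.53). The perpendicularity gives HB at right angles to GH; with |HB| = 18.6 on the right of GH, B = H + 18.6·(-0.01396, 0.9999) = (-6.706, 40.13). Then |CB| = |B − C| = 40.69.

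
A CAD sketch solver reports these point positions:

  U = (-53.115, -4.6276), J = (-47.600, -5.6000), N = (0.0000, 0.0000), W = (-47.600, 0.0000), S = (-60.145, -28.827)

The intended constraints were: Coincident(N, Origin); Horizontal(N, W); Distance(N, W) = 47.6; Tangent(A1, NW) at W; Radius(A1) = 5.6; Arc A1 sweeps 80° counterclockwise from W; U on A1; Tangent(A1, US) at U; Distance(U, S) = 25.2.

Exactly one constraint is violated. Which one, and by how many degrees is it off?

Tangent(A1, US) at U — off by 6.20°.

N = (0.00, 0.00) ✓; N.y = 0.00, W.y = 0.00 ✓; |NW| = 47.60 ✓; ∠(JW, WN) = 90.00° ✓; |JW| = 5.600 ✓; bearing(J→U) − bearing(J→W) = 80.00° ✓; |JU| = 5.600 ✓; ∠(JU, US) = 96.20° ✗; |US| = 25.20 ✓.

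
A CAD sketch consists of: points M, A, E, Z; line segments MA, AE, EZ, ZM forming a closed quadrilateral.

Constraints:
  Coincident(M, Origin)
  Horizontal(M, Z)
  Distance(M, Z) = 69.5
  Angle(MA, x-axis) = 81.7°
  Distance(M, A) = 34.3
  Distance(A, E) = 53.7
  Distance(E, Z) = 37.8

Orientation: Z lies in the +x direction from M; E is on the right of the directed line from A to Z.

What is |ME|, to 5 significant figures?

35.436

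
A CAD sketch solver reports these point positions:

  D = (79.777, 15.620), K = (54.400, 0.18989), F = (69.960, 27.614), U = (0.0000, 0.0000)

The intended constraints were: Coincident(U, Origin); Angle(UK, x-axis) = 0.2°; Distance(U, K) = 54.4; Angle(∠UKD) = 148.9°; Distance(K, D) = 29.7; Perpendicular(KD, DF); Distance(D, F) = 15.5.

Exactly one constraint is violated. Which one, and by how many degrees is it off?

Perpendicular(KD, DF) — off by 8.00°.

U = (0.00, 0.00) ✓; UK at 0.2000° ✓; |UK| = 54.40 ✓; ∠UKD = 148.9° ✓; |KD| = 29.70 ✓; ∠(KD, DF) = 98.00° ✗; |DF| = 15.50 ✓.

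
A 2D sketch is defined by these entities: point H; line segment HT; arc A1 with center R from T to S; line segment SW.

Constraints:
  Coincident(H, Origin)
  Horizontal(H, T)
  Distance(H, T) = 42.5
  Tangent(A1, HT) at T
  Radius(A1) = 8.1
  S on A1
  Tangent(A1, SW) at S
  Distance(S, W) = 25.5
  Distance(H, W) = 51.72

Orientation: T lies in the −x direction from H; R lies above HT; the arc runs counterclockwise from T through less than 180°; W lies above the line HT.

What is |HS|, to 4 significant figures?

35.75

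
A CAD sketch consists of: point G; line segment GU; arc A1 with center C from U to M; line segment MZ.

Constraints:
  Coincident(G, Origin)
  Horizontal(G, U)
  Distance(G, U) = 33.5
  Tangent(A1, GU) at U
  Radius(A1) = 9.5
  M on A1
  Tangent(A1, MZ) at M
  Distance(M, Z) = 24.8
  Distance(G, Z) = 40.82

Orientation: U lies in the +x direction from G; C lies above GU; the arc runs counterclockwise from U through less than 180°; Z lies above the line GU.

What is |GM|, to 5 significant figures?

43.389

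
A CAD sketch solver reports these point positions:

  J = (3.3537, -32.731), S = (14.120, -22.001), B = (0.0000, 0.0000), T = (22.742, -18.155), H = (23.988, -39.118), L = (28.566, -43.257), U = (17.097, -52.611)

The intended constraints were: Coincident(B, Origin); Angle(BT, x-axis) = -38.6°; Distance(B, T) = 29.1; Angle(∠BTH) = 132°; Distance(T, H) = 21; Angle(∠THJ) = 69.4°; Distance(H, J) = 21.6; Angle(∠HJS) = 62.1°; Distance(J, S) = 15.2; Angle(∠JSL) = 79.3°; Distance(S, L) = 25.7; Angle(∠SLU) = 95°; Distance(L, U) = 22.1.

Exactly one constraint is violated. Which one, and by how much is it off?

Distance(L, U) = 22.1 — off by 7.30.

B = (0.00, 0.00) ✓; BT at -38.60° ✓; |BT| = 29.10 ✓; ∠BTH = 132.0° ✓; |TH| = 21.00 ✓; ∠THJ = 69.40° ✓; |HJ| = 21.60 ✓; ∠HJS = 62.10° ✓; |JS| = 15.20 ✓; ∠JSL = 79.30° ✓; |SL| = 25.70 ✓; ∠SLU = 95.00° ✓; |LU| = 14.80 ✗.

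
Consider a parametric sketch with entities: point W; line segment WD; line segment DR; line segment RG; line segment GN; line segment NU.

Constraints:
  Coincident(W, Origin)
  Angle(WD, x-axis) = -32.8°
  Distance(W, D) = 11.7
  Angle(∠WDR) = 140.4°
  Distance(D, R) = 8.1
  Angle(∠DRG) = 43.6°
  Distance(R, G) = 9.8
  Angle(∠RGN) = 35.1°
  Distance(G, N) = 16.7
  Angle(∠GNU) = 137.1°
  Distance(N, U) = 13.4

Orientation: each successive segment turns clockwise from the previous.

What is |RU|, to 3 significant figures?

18.8

W is at the origin; WD runs at -32.8° with length 11.7, so D = (9.83, -6.34). ∠WDR = 140.4° gives DR at -72.4° from the x-axis; with |DR| = 8.1, R = (12.3, -14.1). ∠DRG = 43.6° gives RG at 151° from the x-axis; with |RG| = 9.8, G = (3.70, -9.34). ∠RGN = 35.1° gives GN at 6.30° from the x-axis; with |GN| = 16.7, N = (20.3, -7.51). ∠GNU = 137.1° gives NU at -36.6° from the x-axis; with |NU| = 13.4, U = (31.1, -15.5). Then |RU| = |U − R| = 18.8.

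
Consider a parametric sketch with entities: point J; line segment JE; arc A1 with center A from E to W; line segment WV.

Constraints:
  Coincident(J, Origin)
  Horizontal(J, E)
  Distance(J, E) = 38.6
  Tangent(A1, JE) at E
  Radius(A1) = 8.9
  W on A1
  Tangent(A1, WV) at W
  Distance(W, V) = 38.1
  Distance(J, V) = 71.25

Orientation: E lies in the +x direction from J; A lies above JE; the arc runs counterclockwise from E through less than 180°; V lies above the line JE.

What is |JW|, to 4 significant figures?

47.74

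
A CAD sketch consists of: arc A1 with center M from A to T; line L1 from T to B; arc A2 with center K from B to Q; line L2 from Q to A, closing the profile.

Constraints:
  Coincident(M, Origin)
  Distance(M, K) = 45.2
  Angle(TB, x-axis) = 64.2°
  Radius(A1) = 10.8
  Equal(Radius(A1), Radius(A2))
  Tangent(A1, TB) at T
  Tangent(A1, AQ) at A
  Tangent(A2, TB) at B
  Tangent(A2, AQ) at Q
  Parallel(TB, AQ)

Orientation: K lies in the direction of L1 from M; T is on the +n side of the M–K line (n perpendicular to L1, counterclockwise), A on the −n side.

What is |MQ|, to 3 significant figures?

46.5

Tangency of A1 to both parallel lines with radius 10.8 puts T and A at M ± 10.8·n: T = (-9.72, 4.70), A = (9.72, -4.70). Equal radii place B and Q the same way about K: B = K + 10.8·n = (9.95, 45.4), Q = K − 10.8·n = (29.4, 36.0). Then |MQ| = |Q − M| = 46.5.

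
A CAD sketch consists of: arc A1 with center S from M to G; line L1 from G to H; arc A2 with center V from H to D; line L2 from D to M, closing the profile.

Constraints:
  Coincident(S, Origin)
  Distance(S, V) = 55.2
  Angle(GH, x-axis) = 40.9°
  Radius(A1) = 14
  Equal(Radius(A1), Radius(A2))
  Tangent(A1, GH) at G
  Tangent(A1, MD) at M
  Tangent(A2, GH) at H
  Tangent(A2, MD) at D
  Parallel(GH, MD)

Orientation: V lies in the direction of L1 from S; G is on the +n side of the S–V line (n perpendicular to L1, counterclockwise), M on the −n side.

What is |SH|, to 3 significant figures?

56.9

Tangency of A1 to both parallel lines with radius 14.0 puts G and M at S ± 14.0·n: G = (-9.17, 10.6), M = (9.17, -10.6). Equal radii place H and D the same way about V: H = V + 14.0·n = (32.6, 46.7), D = V − 14.0·n = (50.9, 25.6). Then |SH| = |H − S| = 56.9.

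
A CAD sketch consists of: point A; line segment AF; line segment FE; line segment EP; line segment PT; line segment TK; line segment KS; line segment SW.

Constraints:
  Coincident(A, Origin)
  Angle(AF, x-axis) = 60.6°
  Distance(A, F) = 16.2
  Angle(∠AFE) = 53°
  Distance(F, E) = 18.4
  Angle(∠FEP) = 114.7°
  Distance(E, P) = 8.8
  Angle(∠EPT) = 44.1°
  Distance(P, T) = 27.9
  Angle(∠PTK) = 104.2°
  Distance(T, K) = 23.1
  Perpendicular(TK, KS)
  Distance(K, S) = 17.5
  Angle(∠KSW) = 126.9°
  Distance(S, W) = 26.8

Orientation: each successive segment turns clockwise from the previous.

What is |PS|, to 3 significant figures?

31.4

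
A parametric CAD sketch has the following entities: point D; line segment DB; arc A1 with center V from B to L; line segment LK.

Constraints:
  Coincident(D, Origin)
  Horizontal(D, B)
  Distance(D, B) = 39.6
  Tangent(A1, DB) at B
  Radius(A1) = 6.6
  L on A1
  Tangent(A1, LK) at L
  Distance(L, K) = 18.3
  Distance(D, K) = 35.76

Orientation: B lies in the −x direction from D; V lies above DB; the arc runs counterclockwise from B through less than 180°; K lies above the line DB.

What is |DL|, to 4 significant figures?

33.61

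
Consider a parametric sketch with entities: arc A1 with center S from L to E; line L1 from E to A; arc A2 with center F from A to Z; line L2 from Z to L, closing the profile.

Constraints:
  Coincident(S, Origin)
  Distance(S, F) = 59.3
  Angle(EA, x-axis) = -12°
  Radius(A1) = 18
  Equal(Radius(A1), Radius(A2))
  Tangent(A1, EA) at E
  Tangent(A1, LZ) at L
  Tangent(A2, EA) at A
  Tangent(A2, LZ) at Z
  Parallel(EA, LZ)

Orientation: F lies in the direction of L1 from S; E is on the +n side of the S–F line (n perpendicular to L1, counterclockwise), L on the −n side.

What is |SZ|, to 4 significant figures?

61.97

Tangency of A1 to both parallel lines with radius 18.0 puts E and L at S ± 18.0·n: E = (3.742, 17.61), L = (-3.742, -17.61). Equal radii place A and Z the same way about F: A = F + 18.0·n = (61.75, 5.277), Z = F − 18.0·n = (54.26, -29.94). Then |SZ| = |Z − S| = 61.97.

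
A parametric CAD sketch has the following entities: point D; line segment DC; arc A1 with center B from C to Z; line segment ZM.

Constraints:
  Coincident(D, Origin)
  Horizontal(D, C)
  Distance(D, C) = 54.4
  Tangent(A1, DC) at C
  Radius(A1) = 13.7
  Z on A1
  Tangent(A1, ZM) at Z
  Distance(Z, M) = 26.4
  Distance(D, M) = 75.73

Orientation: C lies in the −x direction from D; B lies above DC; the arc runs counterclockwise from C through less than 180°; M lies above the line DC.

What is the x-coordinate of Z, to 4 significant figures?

-44.54

Checks: |BZ| = 13.70 ✓; ∠(BZ, ZM) = 90.00° ✓; |ZM| = 26.40 ✓; |DM| = 75.73 ✓.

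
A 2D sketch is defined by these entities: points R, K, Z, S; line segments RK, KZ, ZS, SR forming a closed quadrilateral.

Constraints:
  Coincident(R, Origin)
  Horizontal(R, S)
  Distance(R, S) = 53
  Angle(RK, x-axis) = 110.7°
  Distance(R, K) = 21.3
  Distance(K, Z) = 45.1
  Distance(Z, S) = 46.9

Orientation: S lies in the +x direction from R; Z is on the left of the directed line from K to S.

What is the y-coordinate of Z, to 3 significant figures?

41.9

Checks: |KZ| = 45.10 ✓; |ZS| = 46.90 ✓.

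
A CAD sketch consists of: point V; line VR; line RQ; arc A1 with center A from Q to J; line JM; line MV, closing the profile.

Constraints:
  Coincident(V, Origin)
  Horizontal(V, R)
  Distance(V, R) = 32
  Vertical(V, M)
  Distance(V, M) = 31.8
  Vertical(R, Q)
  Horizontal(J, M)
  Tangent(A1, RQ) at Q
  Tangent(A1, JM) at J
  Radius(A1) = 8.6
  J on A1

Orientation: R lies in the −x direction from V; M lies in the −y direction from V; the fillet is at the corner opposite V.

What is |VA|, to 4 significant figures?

32.95

V is at the origin; V and R share the same y with |VR| = 32.0 and R on the −x side, so R = (-32.00, 0.000). VM is vertical with |VM| = 31.8 and M on the −y side, so M = (0.000, -31.80). The virtual corner opposite V is at (-32.00, -31.80). Tangency of A1 to RQ means the radius AQ is perpendicular to RQ and since A1 is tangent to JM there, AJ ⟂ JM, with radius 8.6, so the center A sits 8.6 in from both sides at A = (-23.40, -23.20). Then |VA| = |A − V| = 32.95.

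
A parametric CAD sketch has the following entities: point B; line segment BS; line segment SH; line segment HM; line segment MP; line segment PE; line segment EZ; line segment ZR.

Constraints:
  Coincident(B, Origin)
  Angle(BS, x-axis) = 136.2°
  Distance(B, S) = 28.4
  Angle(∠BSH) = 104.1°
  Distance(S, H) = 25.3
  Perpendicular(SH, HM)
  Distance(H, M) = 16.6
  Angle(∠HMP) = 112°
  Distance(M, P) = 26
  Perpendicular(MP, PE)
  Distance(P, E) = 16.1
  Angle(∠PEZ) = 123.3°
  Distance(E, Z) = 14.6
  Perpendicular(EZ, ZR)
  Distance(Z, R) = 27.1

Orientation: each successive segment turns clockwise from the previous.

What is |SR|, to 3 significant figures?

29.7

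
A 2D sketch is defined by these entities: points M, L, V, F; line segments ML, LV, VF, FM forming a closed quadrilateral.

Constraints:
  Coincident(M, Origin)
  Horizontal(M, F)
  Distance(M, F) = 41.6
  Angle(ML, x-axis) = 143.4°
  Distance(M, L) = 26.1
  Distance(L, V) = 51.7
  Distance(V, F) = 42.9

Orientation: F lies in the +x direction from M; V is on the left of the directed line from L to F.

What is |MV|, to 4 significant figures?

46.68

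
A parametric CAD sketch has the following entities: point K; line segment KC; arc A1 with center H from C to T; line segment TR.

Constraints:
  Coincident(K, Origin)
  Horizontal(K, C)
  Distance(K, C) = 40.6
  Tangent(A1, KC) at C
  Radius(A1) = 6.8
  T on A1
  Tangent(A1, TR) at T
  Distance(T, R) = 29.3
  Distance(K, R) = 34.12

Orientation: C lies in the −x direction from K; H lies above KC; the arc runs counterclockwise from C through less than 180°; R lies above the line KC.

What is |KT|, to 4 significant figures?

34.97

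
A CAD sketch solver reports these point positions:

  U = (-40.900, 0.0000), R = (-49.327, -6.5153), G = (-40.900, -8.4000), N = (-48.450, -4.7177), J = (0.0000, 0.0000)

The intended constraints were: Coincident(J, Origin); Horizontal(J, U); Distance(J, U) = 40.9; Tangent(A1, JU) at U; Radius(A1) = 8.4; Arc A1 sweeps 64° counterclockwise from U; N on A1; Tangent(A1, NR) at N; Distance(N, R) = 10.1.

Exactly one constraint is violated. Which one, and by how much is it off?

Distance(N, R) = 10.1 — off by 8.10.

J = (0.00, 0.00) ✓; J.y = 0.00, U.y = 0.00 ✓; |JU| = 40.90 ✓; ∠(GU, UJ) = 90.00° ✓; |GU| = 8.400 ✓; bearing(G→N) − bearing(G→U) = 64.00° ✓; |GN| = 8.400 ✓; ∠(GN, NR) = 90.01° ✓; |NR| = 2.000 ✗.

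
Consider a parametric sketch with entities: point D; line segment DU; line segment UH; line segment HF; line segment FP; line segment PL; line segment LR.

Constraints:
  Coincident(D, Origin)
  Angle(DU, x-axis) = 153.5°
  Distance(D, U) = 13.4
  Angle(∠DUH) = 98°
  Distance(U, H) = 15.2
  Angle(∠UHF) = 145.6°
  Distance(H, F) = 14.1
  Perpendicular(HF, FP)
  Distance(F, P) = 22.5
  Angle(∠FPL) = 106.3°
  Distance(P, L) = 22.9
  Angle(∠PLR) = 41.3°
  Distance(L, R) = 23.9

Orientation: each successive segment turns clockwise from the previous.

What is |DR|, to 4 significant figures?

16.51

D is at the origin; DU runs at 153.5° with length 13.4, so U = (-11.99, 5.979). ∠DUH = 98.0° gives UH at 71.50° from the x-axis; with |UH| = 15.2, H = (-7.169, 20.39). ∠UHF = 145.6° gives HF at 37.10° from the x-axis; with |HF| = 14.1, F = (4.077, 28.90). HF ⟂ FP, so FP runs at -52.90°; with |FP| = 22.5, P = (17.65, 10.95). ∠FPL = 106.3° gives PL at -126.6° from the x-axis; with |PL| = 22.9, L = (3.995, -7.431). ∠PLR = 41.3° gives LR at 94.70° from the x-axis; with |LR| = 23.9, R = (2.037, 16.39). Then |DR| = |R − D| = 16.51.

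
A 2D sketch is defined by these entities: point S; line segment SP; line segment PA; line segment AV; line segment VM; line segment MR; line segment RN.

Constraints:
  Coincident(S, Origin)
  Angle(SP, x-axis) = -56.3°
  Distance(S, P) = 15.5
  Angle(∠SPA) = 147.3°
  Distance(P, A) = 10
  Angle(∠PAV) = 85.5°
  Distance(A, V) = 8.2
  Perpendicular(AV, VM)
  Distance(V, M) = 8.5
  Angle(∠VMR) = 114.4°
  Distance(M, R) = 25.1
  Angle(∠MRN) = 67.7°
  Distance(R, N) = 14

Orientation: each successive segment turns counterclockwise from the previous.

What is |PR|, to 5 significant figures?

17.824

AV is perpendicular to VM, so VM runs at 160.90°; with |VM| = 8.5, M = (12.415, -6.3688). ∠VMR = 114.4° gives MR at -133.50° from the x-axis; with |MR| = 25.1, R = (-4.8629, -24.576). Then |PR| = |R − P| = 17.824.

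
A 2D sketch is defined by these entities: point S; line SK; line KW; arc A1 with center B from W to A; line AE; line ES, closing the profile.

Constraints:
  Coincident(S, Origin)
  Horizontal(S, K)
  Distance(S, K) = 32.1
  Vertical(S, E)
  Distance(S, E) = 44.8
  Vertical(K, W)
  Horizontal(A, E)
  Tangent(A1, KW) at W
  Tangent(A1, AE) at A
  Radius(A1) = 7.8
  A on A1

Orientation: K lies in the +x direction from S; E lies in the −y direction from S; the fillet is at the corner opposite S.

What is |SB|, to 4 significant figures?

44.27

S and E share the same x with |SE| = 44.8 and E on the −y side, so E = (0.000, -44.80). The virtual corner opposite S is at (32.10, -44.80). Since A1 is tangent to KW there, BW ⟂ KW and since A1 is tangent to AE there, BA ⟂ AE, with radius 7.8, so the center B sits 7.8 in from both sides at B = (24.30, -37.00). Then |SB| = |B − S| = 44.27.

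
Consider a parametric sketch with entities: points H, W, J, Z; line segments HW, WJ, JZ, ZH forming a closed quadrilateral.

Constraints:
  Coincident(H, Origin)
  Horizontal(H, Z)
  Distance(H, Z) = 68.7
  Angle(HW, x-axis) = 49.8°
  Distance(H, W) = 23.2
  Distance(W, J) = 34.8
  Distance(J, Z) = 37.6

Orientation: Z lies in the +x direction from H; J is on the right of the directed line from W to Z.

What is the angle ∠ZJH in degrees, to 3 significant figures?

141°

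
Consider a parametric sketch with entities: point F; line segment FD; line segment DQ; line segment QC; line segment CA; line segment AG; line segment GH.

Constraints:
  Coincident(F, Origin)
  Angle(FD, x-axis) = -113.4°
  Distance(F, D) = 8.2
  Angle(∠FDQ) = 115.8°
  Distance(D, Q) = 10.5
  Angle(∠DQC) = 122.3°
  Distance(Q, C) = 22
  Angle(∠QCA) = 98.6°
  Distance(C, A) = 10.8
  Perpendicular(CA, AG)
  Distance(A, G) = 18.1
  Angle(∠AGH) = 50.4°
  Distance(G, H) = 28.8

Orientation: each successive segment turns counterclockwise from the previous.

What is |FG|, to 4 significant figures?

7.413

∠QCA = 98.6° gives CA at 89.90° from the x-axis; with |CA| = 10.8, A = (25.38, -1.422). The perpendicularity gives AG at right angles to CA, so AG runs at 179.9°; with |AG| = 18.1, G = (7.282, -1.391). Then |FG| = |G − F| = 7.413.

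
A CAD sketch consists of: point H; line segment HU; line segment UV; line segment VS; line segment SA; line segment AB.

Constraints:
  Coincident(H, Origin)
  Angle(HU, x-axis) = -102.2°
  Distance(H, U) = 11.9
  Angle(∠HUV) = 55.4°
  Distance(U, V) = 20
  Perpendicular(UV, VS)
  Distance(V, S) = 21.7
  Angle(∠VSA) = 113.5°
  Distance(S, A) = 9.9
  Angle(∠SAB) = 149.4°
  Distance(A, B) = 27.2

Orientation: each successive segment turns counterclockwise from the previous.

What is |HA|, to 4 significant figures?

16.39

H is at the origin; HU runs at -102.2° with length 11.9, so U = (-2.515, -11.63). ∠HUV = 55.4° gives UV at 22.40° from the x-axis; with |UV| = 20.0, V = (15.98, -4.010). The perpendicularity gives VS at right angles to UV, so VS runs at 112.4°; with |VS| = 21.7, S = (7.707, 16.05). ∠VSA = 113.5° gives SA at 178.9° from the x-axis; with |SA| = 9.9, A = (-2.191, 16.24). Then |HA| = |A − H| = 16.39.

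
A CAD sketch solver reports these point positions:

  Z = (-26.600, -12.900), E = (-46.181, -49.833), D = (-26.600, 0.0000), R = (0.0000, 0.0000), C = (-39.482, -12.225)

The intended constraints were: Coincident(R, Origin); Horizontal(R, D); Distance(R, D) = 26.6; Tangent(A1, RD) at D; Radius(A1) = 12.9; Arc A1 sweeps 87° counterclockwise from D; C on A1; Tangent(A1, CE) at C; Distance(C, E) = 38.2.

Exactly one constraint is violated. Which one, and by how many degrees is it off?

Tangent(A1, CE) at C — off by 7.10°.

R = (0.00, 0.00) ✓; R.y = 0.00, D.y = 0.00 ✓; |RD| = 26.60 ✓; ∠(ZD, DR) = 90.00° ✓; |ZD| = 12.90 ✓; bearing(Z→C) − bearing(Z→D) = 87.00° ✓; |ZC| = 12.90 ✓; ∠(ZC, CE) = 97.10° ✗; |CE| = 38.20 ✓.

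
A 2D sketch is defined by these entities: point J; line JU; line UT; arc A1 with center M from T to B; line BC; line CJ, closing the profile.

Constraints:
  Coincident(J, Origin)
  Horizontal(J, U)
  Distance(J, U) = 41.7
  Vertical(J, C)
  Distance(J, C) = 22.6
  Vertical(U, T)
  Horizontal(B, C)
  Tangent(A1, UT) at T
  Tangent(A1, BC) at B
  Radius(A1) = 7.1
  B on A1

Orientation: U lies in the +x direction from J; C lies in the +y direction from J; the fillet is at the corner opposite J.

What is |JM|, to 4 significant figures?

37.91

J is at the origin; JU is horizontal with |JU| = 41.7 and U on the +x side, so U = (41.70, 0.000). JC is vertical with |JC| = 22.6 and C on the +y side, so C = (0.000, 22.60). The virtual corner opposite J is at (41.70, 22.60). A1 meets UT tangentially, so MT is at right angles to UT and A1 meets BC tangentially, so MB is at right angles to BC, with radius 7.1, so the center M sits 7.1 in from both sides at M = (34.60, 15.50). Then |JM| = |M − J| = 37.91.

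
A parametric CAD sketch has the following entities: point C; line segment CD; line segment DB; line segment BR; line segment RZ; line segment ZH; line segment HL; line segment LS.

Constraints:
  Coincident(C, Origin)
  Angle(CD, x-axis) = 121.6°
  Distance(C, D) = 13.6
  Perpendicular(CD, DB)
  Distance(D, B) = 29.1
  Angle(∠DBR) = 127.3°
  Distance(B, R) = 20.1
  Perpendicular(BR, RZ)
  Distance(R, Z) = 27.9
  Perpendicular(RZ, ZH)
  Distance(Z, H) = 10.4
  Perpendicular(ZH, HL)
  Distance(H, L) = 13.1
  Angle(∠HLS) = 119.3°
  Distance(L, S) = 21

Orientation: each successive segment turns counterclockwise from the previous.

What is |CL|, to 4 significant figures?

23.41

RZ ⟂ ZH, so ZH runs at 84.30°; with |ZH| = 10.4, H = (-5.113, -16.09). ZH ⟂ HL, so HL runs at 174.3°; with |HL| = 13.1, L = (-18.15, -14.79). Then |CL| = |L − C| = 23.41.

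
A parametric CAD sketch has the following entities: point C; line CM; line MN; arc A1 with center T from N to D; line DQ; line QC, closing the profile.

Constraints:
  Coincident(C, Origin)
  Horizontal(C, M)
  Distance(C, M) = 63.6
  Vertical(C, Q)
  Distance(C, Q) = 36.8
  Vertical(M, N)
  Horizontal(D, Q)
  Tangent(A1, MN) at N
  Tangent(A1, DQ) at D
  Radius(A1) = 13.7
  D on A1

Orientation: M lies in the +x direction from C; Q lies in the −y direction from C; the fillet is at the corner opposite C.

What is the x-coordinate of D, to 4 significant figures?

49.90

C is at the origin; C and M share the same y with |CM| = 63.6 and M on the +x side, so M = (63.60, 0.000). CQ is vertical with |CQ| = 36.8 and Q on the −y side, so Q = (0.000, -36.80). The virtual corner opposite C is at (63.60, -36.80). Since A1 is tangent to MN there, TN ⟂ MN and A1 meets DQ tangentially, so TD is at right angles to DQ, with radius 13.7, so the center T sits 13.7 in from both sides at T = (49.90, -23.10). That places the tangent points at N = (63.60, -23.10) on MN and D = (49.90, -36.80) on DQ. So D.x = 49.90.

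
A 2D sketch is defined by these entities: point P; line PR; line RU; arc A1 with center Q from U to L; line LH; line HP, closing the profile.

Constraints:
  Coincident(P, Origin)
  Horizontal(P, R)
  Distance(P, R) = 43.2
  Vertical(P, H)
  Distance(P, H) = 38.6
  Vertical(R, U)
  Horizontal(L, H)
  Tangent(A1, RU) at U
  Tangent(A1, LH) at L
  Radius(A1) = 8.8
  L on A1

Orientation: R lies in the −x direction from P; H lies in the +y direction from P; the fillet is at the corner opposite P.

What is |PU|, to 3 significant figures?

52.5

P is at the origin; PR is horizontal with |PR| = 43.2 and R on the −x side, so R = (-43.2, 0.00). PH is vertical with |PH| = 38.6 and H on the +y side, so H = (0.00, 38.6). The virtual corner opposite P is at (-43.2, 38.6). The tangent condition forces QU to be normal to RU and since A1 is tangent to LH there, QL ⟂ LH, with radius 8.8, so the center Q sits 8.8 in from both sides at Q = (-34.4, 29.8). That places the tangent points at U = (-43.2, 29.8) on RU and L = (-34.4, 38.6) on LH. Then |PU| = |U − P| = 52.5.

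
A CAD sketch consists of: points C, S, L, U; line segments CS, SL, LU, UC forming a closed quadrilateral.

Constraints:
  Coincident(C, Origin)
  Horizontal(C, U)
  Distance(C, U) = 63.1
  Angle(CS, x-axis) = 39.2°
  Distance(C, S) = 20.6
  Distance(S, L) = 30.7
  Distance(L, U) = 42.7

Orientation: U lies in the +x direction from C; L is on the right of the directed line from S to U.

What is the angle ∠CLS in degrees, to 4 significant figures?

40.22°

Checks: |SL| = 30.70 ✓; |LU| = 42.70 ✓.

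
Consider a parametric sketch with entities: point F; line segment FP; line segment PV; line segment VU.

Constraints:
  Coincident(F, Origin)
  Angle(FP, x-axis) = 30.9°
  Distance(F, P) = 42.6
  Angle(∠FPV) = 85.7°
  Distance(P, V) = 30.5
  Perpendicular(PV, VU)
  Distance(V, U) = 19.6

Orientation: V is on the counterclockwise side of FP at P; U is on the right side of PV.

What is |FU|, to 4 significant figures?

67.82

F is at the origin; FP runs at 30.9° with length 42.6, so P = 42.6·(cos 30.9°, sin 30.9°) = (36.55, 21.88). ∠FPV = 85.7°, so PV runs at 30.9° + (180° − 85.7°) = 125.2° from the x-axis; with |PV| = 30.5, V = P + 30.5·(cos 125.2°, sin 125.2°) = (18.97, 46.80). PV ⟂ VU; with |VU| = 19.6 on the right of PV, U = V + 19.6·(0.8171, 0.5764) = (34.99, 58.10). Then |FU| = |U − F| = 67.82.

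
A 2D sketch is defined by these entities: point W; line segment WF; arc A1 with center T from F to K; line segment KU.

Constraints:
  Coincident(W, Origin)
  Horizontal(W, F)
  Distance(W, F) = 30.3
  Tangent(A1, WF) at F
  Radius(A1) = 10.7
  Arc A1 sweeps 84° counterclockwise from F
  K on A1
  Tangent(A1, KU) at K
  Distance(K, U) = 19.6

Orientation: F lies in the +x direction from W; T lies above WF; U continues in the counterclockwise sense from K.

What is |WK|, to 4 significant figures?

42.05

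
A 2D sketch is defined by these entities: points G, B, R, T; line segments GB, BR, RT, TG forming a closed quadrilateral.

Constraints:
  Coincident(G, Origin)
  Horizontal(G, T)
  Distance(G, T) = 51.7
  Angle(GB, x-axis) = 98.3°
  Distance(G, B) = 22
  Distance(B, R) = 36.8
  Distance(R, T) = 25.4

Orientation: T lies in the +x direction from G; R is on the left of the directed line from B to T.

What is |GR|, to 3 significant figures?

37.7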